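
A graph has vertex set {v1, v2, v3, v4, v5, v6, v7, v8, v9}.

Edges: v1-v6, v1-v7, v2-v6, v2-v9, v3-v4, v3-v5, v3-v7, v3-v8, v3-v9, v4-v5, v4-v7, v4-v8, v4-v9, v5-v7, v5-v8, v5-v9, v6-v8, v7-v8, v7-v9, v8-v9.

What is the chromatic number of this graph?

6

v3, v4, v5, v7, v8, v9 are mutually adjacent (a clique of size 6), so at least 6 colors are needed.
6 colors suffice: v1=2, v2=2, v3=5, v4=4, v5=6, v6=1, v7=3, v8=2, v9=1. No two adjacent vertices share a color.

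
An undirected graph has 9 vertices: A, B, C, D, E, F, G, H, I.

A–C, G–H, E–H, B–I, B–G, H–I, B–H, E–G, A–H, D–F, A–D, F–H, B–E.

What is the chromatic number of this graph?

B, E, G, H are pairwise adjacent (a clique of size 4), so at least 4 colors are needed.
4 colors suffice: color 1 → {C, D, H}; color 2 → {A, B, F}; color 3 → {G, I}; color 4 → {E}. Every edge joins two different colors.

4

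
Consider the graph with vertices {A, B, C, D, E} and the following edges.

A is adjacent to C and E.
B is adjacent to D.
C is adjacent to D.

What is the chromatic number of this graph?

A and E are adjacent, so at least 2 colors are needed.
One proper 2-coloring: A=red, B=blue, C=blue, D=red, E=blue. Each edge has distinct colors on its endpoints.

2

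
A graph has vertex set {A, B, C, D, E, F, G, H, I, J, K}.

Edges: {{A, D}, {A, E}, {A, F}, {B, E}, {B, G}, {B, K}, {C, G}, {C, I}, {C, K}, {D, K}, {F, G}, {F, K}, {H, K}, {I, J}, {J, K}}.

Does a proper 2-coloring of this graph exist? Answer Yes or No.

No

The cycle A-D-K-B-E-A has odd length 5, so it cannot be 2-colored; at least 3 colors are needed.
So 2 colors are not enough.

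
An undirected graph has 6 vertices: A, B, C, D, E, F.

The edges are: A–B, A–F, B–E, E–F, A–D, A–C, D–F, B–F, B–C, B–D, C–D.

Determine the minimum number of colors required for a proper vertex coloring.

4

A, B, C, D form a clique, so at least 4 colors are needed.
4 colors suffice: color 1 → {B}; color 2 → {D, E}; color 3 → {C, F}; color 4 → {A}. No two adjacent vertices share a color.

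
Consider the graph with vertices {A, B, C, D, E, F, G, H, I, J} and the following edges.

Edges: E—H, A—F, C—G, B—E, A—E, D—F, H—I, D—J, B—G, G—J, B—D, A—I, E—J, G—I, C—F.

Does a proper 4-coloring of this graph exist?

The chromatic number is 3. The cycle H-E-B-G-I-H has odd length 5, so it cannot be 2-colored; at least 3 colors are needed.
One proper 3-coloring: A=green, B=blue, C=green, D=red, E=red, F=blue, G=red, H=green, I=blue, J=blue.
Since 4 ≥ 3, a proper 4-coloring certainly exists.

Yes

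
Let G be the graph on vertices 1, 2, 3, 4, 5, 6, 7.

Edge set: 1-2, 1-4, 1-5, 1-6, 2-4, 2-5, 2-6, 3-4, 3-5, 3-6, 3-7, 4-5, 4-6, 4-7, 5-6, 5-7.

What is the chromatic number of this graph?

5

1, 2, 4, 5, 6 form a clique, so at least 5 colors are needed.
5 colors suffice: color red → {4}; color blue → {5}; color green → {6, 7}; color yellow → {1, 3}; color purple → {2}. Each edge has distinct colors on its endpoints.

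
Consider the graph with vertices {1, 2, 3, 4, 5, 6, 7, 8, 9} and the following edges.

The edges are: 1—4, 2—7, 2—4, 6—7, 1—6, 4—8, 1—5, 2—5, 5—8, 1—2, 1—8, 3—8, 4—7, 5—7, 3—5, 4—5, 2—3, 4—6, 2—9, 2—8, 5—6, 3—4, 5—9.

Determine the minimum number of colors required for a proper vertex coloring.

5

1, 2, 4, 5, 8 are mutually adjacent (a clique of size 5), so at least 5 colors are needed.
5 colors suffice: color red → {5}; color blue → {2, 6}; color green → {4, 9}; color yellow → {7, 8}; color purple → {1, 3}. No two adjacent vertices share a color.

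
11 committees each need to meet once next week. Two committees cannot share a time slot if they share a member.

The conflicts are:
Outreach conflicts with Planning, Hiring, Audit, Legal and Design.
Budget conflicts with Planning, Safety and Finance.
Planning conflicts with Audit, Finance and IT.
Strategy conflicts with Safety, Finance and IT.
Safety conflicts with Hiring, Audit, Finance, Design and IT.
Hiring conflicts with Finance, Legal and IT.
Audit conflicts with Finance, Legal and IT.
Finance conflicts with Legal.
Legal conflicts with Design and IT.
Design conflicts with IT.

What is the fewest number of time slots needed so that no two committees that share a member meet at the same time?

Audit, Finance, Legal pairwise conflict, so at least 3 time slots are needed.
3 time slots suffice: time slot 1 → {Outreach, Finance, IT}; time slot 2 → {Planning, Safety, Legal}; time slot 3 → {Budget, Strategy, Hiring, Audit, Design}. Each listed conflict is separated.

3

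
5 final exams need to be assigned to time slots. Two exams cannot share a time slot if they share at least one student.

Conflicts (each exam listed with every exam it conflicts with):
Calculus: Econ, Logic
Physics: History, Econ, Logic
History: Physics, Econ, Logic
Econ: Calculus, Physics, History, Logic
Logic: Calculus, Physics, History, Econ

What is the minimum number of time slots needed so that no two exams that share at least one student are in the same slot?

4

Physics, History, Econ, Logic pairwise conflict, so at least 4 time slots are needed.
4 time slots suffice: time slot 1 → {Logic}; time slot 2 → {Econ}; time slot 3 → {Calculus, Physics}; time slot 4 → {History}. Each listed conflict is separated.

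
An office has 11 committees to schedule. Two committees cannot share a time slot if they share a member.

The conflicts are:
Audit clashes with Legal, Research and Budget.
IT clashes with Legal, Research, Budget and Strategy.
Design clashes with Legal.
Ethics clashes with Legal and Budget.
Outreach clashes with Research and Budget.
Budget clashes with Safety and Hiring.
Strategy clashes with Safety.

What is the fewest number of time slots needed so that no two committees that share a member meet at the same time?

2

IT and Budget conflict, so at least 2 time slots are needed.
2 time slots suffice: time slot 1 → {Legal, Research, Budget, Strategy}; time slot 2 → {Audit, IT, Design, Ethics, Outreach, Safety, Hiring}. Every pair that conflicts lands in different time slots.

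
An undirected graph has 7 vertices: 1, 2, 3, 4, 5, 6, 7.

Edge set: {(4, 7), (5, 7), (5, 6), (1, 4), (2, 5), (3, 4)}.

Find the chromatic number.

2 and 5 are adjacent, so at least 2 colors are needed.
2 colors suffice: color a → {4, 5}; color b → {1, 2, 3, 6, 7}. Each edge has distinct colors on its endpoints.

2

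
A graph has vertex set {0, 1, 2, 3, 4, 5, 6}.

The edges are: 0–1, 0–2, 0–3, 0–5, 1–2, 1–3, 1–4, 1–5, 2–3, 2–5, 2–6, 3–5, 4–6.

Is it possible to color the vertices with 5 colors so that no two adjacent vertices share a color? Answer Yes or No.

The chromatic number is 5. 0, 1, 2, 3, 5 are pairwise adjacent (a clique of size 5), so at least 5 colors are needed.
5 colors suffice: color red → {2, 4}; color blue → {1, 6}; color green → {5}; color yellow → {0}; color purple → {3}.
That is already a proper 5-coloring.

Yes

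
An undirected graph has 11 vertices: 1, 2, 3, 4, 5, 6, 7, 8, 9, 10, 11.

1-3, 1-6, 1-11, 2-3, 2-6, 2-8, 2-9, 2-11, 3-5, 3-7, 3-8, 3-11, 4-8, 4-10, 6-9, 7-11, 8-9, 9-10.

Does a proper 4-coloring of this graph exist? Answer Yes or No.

Yes

The chromatic number is 3. 2, 8, 9 form a triangle, so at least 3 colors are needed.
3 colors suffice: 1=blue, 2=blue, 3=red, 4=red, 5=blue, 6=green, 7=blue, 8=green, 9=red, 10=blue, 11=green.
Since 4 ≥ 3, a proper 4-coloring certainly exists.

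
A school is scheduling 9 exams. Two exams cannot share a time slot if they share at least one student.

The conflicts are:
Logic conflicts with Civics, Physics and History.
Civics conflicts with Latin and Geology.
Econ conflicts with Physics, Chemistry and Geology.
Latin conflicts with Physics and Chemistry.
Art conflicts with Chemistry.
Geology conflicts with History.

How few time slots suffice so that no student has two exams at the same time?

3

The cycle Latin-Chemistry-Econ-Geology-Civics-Latin has odd length 5, so it cannot be 2-colored; at least 3 time slots are needed.
3 time slots suffice: time slot 1 → {Logic, Econ, Latin, Art}; time slot 2 → {Physics, Chemistry, Geology}; time slot 3 → {Civics, History}. No two conflicting exams share a time slot.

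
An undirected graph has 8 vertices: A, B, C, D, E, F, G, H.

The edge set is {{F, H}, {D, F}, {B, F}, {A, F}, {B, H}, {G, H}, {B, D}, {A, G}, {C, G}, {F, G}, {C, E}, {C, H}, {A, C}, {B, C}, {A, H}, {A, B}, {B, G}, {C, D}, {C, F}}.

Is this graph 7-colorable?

The chromatic number is 6. A, B, C, F, G, H are pairwise adjacent (a clique of size 6), so at least 6 colors are needed.
6 colors suffice: color 1 → {C}; color 2 → {E, F}; color 3 → {B}; color 4 → {D, G}; color 5 → {A}; color 6 → {H}.
Since 7 ≥ 6, a proper 7-coloring certainly exists.

Yes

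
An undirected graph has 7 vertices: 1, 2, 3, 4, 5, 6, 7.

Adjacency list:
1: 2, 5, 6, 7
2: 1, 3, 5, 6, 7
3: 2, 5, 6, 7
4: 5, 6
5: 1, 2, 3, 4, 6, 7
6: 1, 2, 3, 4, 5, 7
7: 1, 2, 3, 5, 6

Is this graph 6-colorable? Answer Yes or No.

The chromatic number is 5. 2, 3, 5, 6, 7 are pairwise adjacent (a clique of size 5), so at least 5 colors are needed.
5 colors suffice: color red → {5}; color blue → {6}; color green → {2, 4}; color yellow → {7}; color purple → {1, 3}.
Since 6 ≥ 5, a proper 6-coloring certainly exists.

Yes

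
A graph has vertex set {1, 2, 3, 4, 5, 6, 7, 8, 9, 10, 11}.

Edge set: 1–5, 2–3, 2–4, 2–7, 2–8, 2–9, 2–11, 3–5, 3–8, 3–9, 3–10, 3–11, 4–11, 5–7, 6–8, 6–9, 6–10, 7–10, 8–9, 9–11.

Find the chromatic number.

2, 3, 9, 11 are pairwise adjacent (a clique of size 4), so at least 4 colors are needed.
4 colors suffice: color a → {2, 5, 10}; color b → {1, 3, 4, 6, 7}; color c → {9}; color d → {8, 11}. No two adjacent vertices share a color.

4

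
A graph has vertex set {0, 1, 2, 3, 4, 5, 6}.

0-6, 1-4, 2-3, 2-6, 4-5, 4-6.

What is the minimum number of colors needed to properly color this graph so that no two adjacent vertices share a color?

1 and 4 are adjacent, so at least 2 colors are needed.
2 colors suffice: color red → {0, 2, 4}; color blue → {1, 3, 5, 6}. No two adjacent vertices share a color.

2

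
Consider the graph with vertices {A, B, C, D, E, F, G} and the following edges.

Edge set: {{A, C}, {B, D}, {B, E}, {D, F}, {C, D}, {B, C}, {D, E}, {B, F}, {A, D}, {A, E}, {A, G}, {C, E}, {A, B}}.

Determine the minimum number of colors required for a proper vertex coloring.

5

A, B, C, D, E form a clique, so at least 5 colors are needed.
A valid assignment using 5 colors: A=green, B=red, C=purple, D=blue, E=yellow, F=green, G=red. Every edge joins two different colors.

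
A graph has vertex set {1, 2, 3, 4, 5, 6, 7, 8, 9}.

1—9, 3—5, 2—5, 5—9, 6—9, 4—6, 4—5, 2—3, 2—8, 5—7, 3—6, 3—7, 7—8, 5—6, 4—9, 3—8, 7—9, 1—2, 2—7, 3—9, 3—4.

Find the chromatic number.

3, 4, 5, 6, 9 are pairwise adjacent (a clique of size 5), so at least 5 colors are needed.
5 colors suffice: color red → {1, 3}; color blue → {5, 8}; color green → {2, 9}; color yellow → {6, 7}; color purple → {4}. Each edge has distinct colors on its endpoints.

5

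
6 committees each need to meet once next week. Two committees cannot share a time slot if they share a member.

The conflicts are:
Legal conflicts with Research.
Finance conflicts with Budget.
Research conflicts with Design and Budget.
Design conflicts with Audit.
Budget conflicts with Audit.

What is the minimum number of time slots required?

Budget and Audit conflict, so at least 2 time slots are needed.
2 time slots suffice: time slot 1 → {Legal, Design, Budget}; time slot 2 → {Finance, Research, Audit}. No two conflicting committees share a time slot.

2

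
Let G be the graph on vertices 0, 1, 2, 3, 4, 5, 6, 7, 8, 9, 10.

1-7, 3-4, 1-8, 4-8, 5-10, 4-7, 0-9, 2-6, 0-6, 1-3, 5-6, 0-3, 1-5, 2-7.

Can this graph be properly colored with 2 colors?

The cycle 6-0-3-1-5-6 has odd length 5, so it cannot be 2-colored; at least 3 colors are needed.
So 2 colors are not enough.

No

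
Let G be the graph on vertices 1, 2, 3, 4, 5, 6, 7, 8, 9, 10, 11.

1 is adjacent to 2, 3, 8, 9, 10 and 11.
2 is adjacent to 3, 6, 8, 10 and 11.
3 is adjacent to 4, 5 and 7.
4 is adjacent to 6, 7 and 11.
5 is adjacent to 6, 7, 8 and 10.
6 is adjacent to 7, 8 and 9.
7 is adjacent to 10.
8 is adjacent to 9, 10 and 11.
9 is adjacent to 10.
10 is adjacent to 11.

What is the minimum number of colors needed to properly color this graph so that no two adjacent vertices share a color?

1, 2, 8, 10, 11 are pairwise adjacent (a clique of size 5), so at least 5 colors are needed.
5 colors suffice: color a → {3, 8}; color b → {6, 10}; color c → {1, 7}; color d → {2, 4, 5, 9}; color e → {11}. Each edge has distinct colors on its endpoints.

5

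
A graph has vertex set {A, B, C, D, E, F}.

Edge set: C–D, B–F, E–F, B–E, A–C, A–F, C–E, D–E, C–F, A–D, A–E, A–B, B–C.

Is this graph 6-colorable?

Yes

The chromatic number is 5. A, B, C, E, F are pairwise adjacent (a clique of size 5), so at least 5 colors are needed.
5 colors suffice: color red → {A}; color blue → {C}; color green → {E}; color yellow → {D, F}; color purple → {B}.
Since 6 ≥ 5, a proper 6-coloring certainly exists.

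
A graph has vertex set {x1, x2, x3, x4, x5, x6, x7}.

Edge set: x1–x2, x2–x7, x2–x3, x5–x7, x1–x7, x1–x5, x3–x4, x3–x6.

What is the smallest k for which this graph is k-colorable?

3

x1, x2, x7 are mutually adjacent, so at least 3 colors are needed.
A valid assignment using 3 colors: x1=green, x2=red, x3=blue, x4=red, x5=red, x6=red, x7=blue. Each edge has distinct colors on its endpoints.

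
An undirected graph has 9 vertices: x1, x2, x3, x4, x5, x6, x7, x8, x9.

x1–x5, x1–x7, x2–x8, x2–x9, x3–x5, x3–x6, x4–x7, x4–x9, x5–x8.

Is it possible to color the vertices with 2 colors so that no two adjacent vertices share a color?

The cycle x9-x2-x8-x5-x1-x7-x4-x9 has odd length 7, so it cannot be 2-colored; at least 3 colors are needed.
So 2 colors are not enough.

No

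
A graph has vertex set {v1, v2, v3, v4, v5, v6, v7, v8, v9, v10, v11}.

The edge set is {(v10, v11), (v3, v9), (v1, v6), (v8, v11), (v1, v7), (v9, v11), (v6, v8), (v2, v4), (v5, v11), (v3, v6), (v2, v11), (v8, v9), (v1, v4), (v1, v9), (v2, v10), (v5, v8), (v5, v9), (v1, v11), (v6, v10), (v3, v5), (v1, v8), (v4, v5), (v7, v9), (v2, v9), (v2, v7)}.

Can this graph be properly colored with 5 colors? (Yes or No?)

Yes

The chromatic number is 4. v5, v8, v9, v11 are mutually adjacent (a clique of size 4), so at least 4 colors are needed.
A valid assignment using 4 colors: v1=3, v2=3, v3=2, v4=1, v5=3, v6=1, v7=2, v8=4, v9=1, v10=4, v11=2.
Since 5 ≥ 4, a proper 5-coloring certainly exists.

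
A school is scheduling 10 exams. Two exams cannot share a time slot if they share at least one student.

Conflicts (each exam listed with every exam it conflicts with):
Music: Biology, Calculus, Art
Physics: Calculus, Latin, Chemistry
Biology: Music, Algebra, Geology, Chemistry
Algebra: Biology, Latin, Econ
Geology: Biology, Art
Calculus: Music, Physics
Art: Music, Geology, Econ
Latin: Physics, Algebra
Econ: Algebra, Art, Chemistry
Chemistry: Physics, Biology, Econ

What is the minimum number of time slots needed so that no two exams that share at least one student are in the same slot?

The cycle Physics-Latin-Algebra-Biology-Chemistry-Physics has odd length 5, so it cannot be 2-colored; at least 3 time slots are needed.
3 time slots suffice: time slot 1 → {Physics, Biology, Econ}; time slot 2 → {Music, Algebra, Geology, Chemistry}; time slot 3 → {Calculus, Art, Latin}. Each listed conflict is separated.

3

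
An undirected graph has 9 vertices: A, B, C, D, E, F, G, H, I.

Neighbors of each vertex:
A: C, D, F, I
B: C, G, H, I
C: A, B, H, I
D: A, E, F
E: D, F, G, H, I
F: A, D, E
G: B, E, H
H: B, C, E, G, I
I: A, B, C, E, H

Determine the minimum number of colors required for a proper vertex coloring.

4

B, C, H, I are mutually adjacent (a clique of size 4), so at least 4 colors are needed.
4 colors suffice: color 1 → {A, B, E}; color 2 → {F, G, I}; color 3 → {D, H}; color 4 → {C}. Each edge has distinct colors on its endpoints.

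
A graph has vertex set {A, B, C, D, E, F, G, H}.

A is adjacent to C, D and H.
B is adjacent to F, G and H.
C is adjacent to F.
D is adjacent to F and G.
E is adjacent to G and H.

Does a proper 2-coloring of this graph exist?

The cycle A-H-E-G-D-A has odd length 5, so it cannot be 2-colored; at least 3 colors are needed.
So 2 colors are not enough.

No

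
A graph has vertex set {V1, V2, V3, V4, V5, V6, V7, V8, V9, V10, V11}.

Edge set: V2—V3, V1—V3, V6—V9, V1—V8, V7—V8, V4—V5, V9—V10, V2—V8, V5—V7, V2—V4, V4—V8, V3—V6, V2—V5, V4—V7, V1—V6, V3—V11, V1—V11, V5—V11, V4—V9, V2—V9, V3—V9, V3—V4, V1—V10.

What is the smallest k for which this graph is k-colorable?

4

V2, V3, V4, V9 are mutually adjacent (a clique of size 4), so at least 4 colors are needed.
4 colors suffice: color 1 → {V3, V5, V8, V10}; color 2 → {V1, V4}; color 3 → {V2, V6, V7, V11}; color 4 → {V9}. Each edge has distinct colors on its endpoints.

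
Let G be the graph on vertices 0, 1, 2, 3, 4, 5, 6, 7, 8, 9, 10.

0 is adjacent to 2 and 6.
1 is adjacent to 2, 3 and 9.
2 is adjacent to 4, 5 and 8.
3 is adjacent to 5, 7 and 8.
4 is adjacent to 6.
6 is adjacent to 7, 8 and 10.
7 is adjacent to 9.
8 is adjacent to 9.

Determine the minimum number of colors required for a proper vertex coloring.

3 and 7 are adjacent, so at least 2 colors are needed.
One proper 2-coloring: 0=b, 1=b, 2=a, 3=a, 4=b, 5=b, 6=a, 7=b, 8=b, 9=a, 10=b. Each edge has distinct colors on its endpoints.

2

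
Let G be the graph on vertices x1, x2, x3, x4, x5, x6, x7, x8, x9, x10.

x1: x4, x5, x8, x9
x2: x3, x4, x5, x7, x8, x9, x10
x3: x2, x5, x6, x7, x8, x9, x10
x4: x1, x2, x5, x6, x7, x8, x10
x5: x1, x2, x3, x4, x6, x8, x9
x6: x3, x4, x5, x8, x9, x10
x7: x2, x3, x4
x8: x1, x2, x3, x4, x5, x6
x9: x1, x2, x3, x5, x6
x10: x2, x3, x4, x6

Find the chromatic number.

x3, x5, x6, x8 are pairwise adjacent (a clique of size 4), so at least 4 colors are needed.
A valid assignment using 4 colors: x1=green, x2=green, x3=red, x4=red, x5=blue, x6=green, x7=blue, x8=yellow, x9=yellow, x10=blue. Each edge has distinct colors on its endpoints.

4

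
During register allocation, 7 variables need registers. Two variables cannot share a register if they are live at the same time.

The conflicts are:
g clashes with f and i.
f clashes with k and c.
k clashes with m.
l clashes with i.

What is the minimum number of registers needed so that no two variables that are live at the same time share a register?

2

l and i conflict, so at least 2 registers are needed.
Using 2 registers: g=2, f=1, k=2, m=1, l=2, i=1, c=2. Each listed conflict is separated.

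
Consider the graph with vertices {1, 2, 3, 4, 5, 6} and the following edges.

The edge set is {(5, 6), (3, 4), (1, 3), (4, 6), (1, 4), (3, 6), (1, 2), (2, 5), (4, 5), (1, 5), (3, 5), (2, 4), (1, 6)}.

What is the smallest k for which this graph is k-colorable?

5

1, 3, 4, 5, 6 are pairwise adjacent (a clique of size 5), so at least 5 colors are needed.
One proper 5-coloring: 1=red, 2=yellow, 3=purple, 4=blue, 5=green, 6=yellow. Every edge joins two different colors.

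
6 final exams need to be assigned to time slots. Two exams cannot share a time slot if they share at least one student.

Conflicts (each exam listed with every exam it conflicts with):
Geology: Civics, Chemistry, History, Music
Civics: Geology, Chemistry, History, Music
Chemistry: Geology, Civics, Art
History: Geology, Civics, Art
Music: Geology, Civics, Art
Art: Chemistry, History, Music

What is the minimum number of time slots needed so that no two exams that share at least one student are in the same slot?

3

Geology, Civics, Chemistry are mutually in conflict, so at least 3 time slots are needed.
3 time slots suffice: time slot 1 → {Civics, Art}; time slot 2 → {Geology}; time slot 3 → {Chemistry, History, Music}. Each listed conflict is separated.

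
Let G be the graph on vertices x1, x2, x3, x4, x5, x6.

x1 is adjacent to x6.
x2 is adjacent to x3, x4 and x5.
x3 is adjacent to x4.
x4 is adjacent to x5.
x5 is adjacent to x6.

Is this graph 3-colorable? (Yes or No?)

Yes

The chromatic number is 3. x2, x3, x4 are mutually adjacent, so at least 3 colors are needed.
3 colors suffice: color R → {x4, x6}; color B → {x1, x2}; color G → {x3, x5}.
That is already a proper 3-coloring.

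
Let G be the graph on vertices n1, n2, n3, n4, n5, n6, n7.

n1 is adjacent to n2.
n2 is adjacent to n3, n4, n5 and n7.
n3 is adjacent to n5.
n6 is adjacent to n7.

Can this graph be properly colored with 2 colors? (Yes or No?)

n2, n3, n5 are mutually adjacent, so at least 3 colors are needed.
So 2 colors are not enough.

No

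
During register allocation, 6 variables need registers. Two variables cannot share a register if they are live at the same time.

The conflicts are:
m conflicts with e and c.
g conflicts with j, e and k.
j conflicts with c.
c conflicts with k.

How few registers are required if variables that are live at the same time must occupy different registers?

3

The cycle m-c-k-g-e-m has odd length 5, so it cannot be 2-colored; at least 3 registers are needed.
A valid assignment using 3 registers: m=3, g=1, j=2, e=2, c=1, k=2. No two conflicting variables share a register.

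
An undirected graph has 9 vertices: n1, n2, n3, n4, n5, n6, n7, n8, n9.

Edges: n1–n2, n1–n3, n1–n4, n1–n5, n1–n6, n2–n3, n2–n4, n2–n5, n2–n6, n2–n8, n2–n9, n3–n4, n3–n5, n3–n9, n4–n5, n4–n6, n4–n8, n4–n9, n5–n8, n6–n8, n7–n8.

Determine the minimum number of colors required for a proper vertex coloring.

n1, n2, n3, n4, n5 form a clique, so at least 5 colors are needed.
5 colors suffice: color R → {n2, n7}; color B → {n4}; color G → {n3, n8}; color Y → {n1, n9}; color P → {n5, n6}. Each edge has distinct colors on its endpoints.

5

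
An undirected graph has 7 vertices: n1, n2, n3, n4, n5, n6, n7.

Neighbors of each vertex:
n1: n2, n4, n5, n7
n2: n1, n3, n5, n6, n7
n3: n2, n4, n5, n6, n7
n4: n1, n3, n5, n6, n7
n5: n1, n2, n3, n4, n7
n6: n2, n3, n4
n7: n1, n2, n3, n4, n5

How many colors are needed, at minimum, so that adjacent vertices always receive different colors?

n1, n4, n5, n7 form a clique, so at least 4 colors are needed.
A valid assignment using 4 colors: n1=2, n2=4, n3=2, n4=4, n5=1, n6=1, n7=3. Each edge has distinct colors on its endpoints.

4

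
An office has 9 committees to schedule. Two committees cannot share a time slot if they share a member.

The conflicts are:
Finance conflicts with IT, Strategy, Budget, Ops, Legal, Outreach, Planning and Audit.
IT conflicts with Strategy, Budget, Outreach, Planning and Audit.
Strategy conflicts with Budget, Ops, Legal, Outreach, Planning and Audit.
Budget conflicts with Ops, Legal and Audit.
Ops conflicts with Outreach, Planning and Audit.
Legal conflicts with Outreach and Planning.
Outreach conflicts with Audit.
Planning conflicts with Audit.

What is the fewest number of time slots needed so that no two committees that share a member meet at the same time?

5

Finance, IT, Strategy, Outreach, Audit all conflict with each other, so at least 5 time slots are needed.
5 time slots suffice: time slot 1 → {Strategy}; time slot 2 → {Finance}; time slot 3 → {Legal, Audit}; time slot 4 → {IT, Ops}; time slot 5 → {Budget, Outreach, Planning}. Each listed conflict is separated.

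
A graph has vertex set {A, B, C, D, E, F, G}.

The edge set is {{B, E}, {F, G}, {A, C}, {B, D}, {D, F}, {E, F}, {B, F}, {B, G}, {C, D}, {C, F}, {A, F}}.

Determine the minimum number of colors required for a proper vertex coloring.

3

C, D, F are mutually adjacent, so at least 3 colors are needed.
3 colors suffice: color red → {F}; color blue → {B, C}; color green → {A, D, E, G}. No two adjacent vertices share a color.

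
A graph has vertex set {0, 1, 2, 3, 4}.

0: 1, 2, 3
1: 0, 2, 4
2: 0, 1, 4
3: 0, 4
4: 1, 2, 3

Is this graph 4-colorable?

The chromatic number is 3. 0, 1, 2 are pairwise adjacent, so at least 3 colors are needed.
3 colors suffice: color a → {0, 4}; color b → {2, 3}; color c → {1}.
Since 4 ≥ 3, a proper 4-coloring certainly exists.

Yes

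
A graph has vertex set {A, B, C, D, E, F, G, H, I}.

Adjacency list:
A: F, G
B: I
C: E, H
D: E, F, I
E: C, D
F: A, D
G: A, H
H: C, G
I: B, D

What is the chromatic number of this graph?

The cycle H-G-A-F-D-E-C-H has odd length 7, so it cannot be 2-colored; at least 3 colors are needed.
A valid assignment using 3 colors: A=1, B=1, C=3, D=1, E=2, F=2, G=2, H=1, I=2. Each edge has distinct colors on its endpoints.

3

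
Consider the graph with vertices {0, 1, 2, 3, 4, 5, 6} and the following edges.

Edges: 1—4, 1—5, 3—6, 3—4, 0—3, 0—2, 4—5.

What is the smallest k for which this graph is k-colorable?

1, 4, 5 are pairwise adjacent, so at least 3 colors are needed.
3 colors suffice: color a → {0, 4, 6}; color b → {2, 3, 5}; color c → {1}. Every edge joins two different colors.

3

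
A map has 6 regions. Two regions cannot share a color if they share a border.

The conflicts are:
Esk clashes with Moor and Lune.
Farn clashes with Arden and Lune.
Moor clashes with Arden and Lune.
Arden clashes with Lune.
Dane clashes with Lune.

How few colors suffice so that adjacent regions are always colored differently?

3

Farn, Arden, Lune all conflict with each other, so at least 3 colors are needed.
3 colors suffice: color 1 → {Lune}; color 2 → {Esk, Arden, Dane}; color 3 → {Farn, Moor}. Each listed conflict is separated.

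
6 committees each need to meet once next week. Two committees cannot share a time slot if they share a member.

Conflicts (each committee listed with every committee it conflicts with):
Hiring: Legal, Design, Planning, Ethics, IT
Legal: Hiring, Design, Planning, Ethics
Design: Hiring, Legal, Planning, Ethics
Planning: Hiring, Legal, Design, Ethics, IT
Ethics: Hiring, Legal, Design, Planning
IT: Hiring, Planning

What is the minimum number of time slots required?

Hiring, Legal, Design, Planning, Ethics all conflict with each other, so at least 5 time slots are needed.
A valid assignment using 5 time slots: Hiring=1, Legal=4, Design=3, Planning=2, Ethics=5, IT=3. No two conflicting committees share a time slot.

5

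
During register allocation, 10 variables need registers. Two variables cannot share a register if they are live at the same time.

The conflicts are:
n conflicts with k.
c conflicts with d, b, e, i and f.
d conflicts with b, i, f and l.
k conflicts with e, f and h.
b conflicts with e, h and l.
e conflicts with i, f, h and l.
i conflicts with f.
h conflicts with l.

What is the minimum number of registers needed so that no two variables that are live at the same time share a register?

4

b, e, h, l pairwise conflict, so at least 4 registers are needed.
Using 4 registers: n=1, c=2, d=1, k=2, b=3, e=1, i=4, f=3, h=4, l=2. Every pair that conflicts lands in different registers.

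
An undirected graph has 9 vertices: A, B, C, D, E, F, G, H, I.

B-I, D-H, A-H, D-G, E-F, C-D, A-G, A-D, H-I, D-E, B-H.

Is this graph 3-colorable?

The chromatic number is 3. B, H, I are mutually adjacent, so at least 3 colors are needed.
A valid assignment using 3 colors: A=3, B=3, C=2, D=1, E=2, F=1, G=2, H=2, I=1.
That is already a proper 3-coloring.

Yes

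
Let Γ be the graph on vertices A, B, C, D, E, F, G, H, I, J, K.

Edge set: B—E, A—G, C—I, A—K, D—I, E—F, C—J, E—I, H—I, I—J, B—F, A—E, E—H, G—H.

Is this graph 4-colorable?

Yes

The chromatic number is 3. C, I, J are pairwise adjacent, so at least 3 colors are needed.
3 colors suffice: color red → {A, B, I}; color blue → {C, D, E, G, K}; color green → {F, H, J}.
Since 4 ≥ 3, a proper 4-coloring certainly exists.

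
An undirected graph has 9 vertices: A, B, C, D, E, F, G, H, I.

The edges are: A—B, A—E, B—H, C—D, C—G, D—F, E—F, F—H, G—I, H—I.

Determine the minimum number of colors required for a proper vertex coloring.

3

The cycle A-B-H-F-E-A has odd length 5, so it cannot be 2-colored; at least 3 colors are needed.
A valid assignment using 3 colors: A=1, B=2, C=2, D=1, E=3, F=2, G=1, H=1, I=2. No two adjacent vertices share a color.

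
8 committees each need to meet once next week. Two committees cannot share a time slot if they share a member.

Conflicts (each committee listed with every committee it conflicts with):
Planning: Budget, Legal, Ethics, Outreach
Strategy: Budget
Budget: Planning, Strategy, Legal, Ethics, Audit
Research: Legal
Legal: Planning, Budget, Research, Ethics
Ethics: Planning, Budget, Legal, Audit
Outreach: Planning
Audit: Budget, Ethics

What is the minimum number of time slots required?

4

Planning, Budget, Legal, Ethics are mutually in conflict, so at least 4 time slots are needed.
Using 4 time slots: Planning=3, Strategy=2, Budget=1, Research=1, Legal=2, Ethics=4, Outreach=1, Audit=2. Every pair that conflicts lands in different time slots.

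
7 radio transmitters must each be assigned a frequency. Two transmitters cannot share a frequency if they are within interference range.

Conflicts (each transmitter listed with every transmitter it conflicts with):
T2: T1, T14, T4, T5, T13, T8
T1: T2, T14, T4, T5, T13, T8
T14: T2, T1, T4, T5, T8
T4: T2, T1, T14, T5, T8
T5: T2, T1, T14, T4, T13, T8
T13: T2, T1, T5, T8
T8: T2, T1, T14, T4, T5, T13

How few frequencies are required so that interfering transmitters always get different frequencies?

6

T2, T1, T14, T4, T5, T8 pairwise conflict, so at least 6 frequencies are needed.
6 frequencies suffice: frequency 1 → {T2}; frequency 2 → {T5}; frequency 3 → {T8}; frequency 4 → {T1}; frequency 5 → {T4, T13}; frequency 6 → {T14}. No two conflicting transmitters share a frequency.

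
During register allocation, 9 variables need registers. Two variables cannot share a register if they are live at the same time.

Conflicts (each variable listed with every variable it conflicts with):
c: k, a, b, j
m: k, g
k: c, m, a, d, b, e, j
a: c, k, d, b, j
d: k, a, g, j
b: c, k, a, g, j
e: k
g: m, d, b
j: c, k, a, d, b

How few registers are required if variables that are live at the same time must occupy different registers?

c, k, a, b, j pairwise conflict, so at least 5 registers are needed.
5 registers suffice: c=5, m=2, k=1, a=4, d=3, b=3, e=2, g=1, j=2. Every pair that conflicts lands in different registers.

5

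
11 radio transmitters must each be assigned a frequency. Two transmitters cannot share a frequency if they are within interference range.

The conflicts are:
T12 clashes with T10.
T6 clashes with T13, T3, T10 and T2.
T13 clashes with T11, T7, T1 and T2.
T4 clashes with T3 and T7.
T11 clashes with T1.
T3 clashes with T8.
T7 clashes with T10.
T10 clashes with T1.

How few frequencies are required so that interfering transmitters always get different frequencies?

3

T13, T11, T1 all conflict with each other, so at least 3 frequencies are needed.
3 frequencies suffice: frequency 1 → {T13, T3, T10}; frequency 2 → {T12, T6, T7, T8, T1}; frequency 3 → {T4, T11, T2}. Every pair that conflicts lands in different frequencies.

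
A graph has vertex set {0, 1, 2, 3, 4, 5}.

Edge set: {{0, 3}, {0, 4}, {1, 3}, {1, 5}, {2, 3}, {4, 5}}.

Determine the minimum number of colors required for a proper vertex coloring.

3

The cycle 5-4-0-3-1-5 has odd length 5, so it cannot be 2-colored; at least 3 colors are needed.
3 colors suffice: color a → {3, 4}; color b → {0, 1, 2}; color c → {5}. No two adjacent vertices share a color.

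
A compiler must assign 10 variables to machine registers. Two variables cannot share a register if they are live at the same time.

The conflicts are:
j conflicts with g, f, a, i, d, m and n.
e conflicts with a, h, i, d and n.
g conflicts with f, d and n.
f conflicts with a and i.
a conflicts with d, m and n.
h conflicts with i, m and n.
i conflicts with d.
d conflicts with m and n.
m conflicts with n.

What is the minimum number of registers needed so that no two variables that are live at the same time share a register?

j, a, d, m, n pairwise conflict, so at least 5 registers are needed.
5 registers suffice: register 1 → {i, n}; register 2 → {j, e}; register 3 → {f, h, d}; register 4 → {g, a}; register 5 → {m}. Each listed conflict is separated.

5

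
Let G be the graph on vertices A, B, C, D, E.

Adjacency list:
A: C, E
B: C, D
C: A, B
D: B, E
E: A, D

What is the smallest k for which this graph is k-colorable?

The cycle B-D-E-A-C-B has odd length 5, so it cannot be 2-colored; at least 3 colors are needed.
3 colors suffice: A=2, B=3, C=1, D=2, E=1. No two adjacent vertices share a color.

3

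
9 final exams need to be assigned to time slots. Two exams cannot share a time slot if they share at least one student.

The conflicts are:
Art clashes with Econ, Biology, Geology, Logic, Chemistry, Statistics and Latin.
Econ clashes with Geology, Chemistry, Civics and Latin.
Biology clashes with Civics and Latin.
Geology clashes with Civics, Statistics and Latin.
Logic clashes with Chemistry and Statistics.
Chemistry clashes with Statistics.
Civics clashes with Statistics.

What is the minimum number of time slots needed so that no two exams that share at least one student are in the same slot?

Art, Logic, Chemistry, Statistics pairwise conflict, so at least 4 time slots are needed.
4 time slots suffice: time slot 1 → {Art, Civics}; time slot 2 → {Econ, Biology, Statistics}; time slot 3 → {Geology, Chemistry}; time slot 4 → {Logic, Latin}. Every pair that conflicts lands in different time slots.

4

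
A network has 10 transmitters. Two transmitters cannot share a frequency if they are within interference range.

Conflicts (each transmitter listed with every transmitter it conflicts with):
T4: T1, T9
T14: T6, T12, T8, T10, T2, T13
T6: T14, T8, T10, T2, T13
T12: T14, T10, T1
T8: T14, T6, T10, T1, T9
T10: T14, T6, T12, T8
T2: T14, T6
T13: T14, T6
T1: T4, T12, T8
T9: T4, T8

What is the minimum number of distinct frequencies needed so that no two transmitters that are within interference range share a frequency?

T14, T6, T8, T10 are mutually in conflict, so at least 4 frequencies are needed.
Using 4 frequencies: T4=2, T14=1, T6=2, T12=2, T8=3, T10=4, T2=3, T13=3, T1=1, T9=1. No two conflicting transmitters share a frequency.

4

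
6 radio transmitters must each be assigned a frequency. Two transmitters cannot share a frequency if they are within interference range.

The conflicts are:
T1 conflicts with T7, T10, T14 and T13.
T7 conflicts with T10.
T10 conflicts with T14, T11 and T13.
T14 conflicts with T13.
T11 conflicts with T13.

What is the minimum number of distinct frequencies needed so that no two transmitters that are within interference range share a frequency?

T1, T10, T14, T13 pairwise conflict, so at least 4 frequencies are needed.
Using 4 frequencies: T1=2, T7=3, T10=1, T14=4, T11=2, T13=3. No two conflicting transmitters share a frequency.

4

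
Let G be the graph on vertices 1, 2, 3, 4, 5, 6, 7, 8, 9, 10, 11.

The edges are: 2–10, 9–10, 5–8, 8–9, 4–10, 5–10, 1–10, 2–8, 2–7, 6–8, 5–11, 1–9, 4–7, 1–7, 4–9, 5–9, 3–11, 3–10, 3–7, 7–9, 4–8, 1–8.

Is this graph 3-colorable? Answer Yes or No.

The chromatic number is 3. 4, 9, 10 are mutually adjacent, so at least 3 colors are needed.
A valid assignment using 3 colors: 1=green, 2=red, 3=red, 4=green, 5=green, 6=red, 7=blue, 8=blue, 9=red, 10=blue, 11=blue.
That is already a proper 3-coloring.

Yes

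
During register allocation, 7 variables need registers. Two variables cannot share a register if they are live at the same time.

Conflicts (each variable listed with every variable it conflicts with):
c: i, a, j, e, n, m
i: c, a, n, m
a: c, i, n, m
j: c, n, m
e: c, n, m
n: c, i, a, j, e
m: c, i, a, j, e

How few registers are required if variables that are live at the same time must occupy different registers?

4

c, i, a, n pairwise conflict, so at least 4 registers are needed.
4 registers suffice: register 1 → {c}; register 2 → {n, m}; register 3 → {i, j, e}; register 4 → {a}. Each listed conflict is separated.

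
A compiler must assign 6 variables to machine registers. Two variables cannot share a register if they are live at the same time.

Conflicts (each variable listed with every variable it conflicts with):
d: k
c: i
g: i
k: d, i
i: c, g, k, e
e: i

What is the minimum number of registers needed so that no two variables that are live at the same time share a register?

2

d and k conflict, so at least 2 registers are needed.
Using 2 registers: d=1, c=2, g=2, k=2, i=1, e=2. No two conflicting variables share a register.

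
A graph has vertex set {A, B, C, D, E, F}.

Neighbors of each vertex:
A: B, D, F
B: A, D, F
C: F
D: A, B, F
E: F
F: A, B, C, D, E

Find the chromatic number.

4

A, B, D, F are pairwise adjacent (a clique of size 4), so at least 4 colors are needed.
A valid assignment using 4 colors: A=green, B=yellow, C=blue, D=blue, E=blue, F=red. Every edge joins two different colors.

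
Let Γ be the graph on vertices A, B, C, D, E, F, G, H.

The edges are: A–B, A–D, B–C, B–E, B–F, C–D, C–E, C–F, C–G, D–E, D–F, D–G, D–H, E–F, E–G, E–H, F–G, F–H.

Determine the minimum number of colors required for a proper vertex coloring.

C, D, E, F, G form a clique, so at least 5 colors are needed.
One proper 5-coloring: A=1, B=3, C=4, D=3, E=1, F=2, G=5, H=4. Each edge has distinct colors on its endpoints.

5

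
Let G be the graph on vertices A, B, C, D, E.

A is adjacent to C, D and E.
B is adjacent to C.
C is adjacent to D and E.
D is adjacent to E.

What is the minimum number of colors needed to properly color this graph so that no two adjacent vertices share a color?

4

A, C, D, E are mutually adjacent (a clique of size 4), so at least 4 colors are needed.
A valid assignment using 4 colors: A=green, B=blue, C=red, D=blue, E=yellow. Every edge joins two different colors.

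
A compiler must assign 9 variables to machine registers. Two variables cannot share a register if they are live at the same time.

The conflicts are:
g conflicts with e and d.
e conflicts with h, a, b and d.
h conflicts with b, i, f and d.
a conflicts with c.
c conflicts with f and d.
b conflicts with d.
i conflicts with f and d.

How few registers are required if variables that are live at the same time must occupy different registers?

e, h, b, d pairwise conflict, so at least 4 registers are needed.
A valid assignment using 4 registers: g=2, e=3, h=2, a=1, c=2, b=4, i=3, f=1, d=1. Each listed conflict is separated.

4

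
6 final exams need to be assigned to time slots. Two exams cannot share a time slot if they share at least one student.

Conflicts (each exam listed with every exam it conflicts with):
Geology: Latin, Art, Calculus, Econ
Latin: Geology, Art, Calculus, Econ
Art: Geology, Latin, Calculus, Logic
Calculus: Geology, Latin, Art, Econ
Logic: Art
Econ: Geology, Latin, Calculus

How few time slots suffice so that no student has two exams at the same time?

4

Geology, Latin, Art, Calculus pairwise conflict, so at least 4 time slots are needed.
A valid assignment using 4 time slots: Geology=4, Latin=3, Art=2, Calculus=1, Logic=1, Econ=2. No two conflicting exams share a time slot.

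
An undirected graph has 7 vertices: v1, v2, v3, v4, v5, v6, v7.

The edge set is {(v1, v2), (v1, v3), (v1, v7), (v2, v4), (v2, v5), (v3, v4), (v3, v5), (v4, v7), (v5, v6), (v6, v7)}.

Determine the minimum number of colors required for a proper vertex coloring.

The cycle v6-v5-v3-v4-v7-v6 has odd length 5, so it cannot be 2-colored; at least 3 colors are needed.
One proper 3-coloring: v1=2, v2=1, v3=1, v4=2, v5=2, v6=3, v7=1. Each edge has distinct colors on its endpoints.

3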